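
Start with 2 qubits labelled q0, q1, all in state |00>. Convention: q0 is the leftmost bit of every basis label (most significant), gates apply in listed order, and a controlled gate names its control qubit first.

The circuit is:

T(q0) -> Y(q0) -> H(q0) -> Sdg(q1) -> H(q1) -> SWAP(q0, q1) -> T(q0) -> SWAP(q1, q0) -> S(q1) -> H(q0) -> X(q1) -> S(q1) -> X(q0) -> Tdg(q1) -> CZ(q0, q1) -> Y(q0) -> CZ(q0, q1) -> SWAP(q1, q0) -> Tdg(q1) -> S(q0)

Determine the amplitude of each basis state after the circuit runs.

After the circuit, the state carries amplitude 0 on |00>, -sqrt(2)*I/2 on |01>, 0 on |10>, sqrt(2)*I/2 on |11>.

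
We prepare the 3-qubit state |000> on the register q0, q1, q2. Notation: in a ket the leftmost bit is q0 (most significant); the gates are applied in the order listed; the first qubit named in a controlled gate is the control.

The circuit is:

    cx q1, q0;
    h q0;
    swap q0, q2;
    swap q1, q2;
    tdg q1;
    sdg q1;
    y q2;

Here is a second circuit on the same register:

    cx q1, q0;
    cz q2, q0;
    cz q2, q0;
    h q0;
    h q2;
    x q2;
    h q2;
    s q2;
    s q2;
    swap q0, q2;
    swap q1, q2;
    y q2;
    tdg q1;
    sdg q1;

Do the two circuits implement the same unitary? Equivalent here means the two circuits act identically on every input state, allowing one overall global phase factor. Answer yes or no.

Yes: on every input state the two circuits agree up to one overall phase factor.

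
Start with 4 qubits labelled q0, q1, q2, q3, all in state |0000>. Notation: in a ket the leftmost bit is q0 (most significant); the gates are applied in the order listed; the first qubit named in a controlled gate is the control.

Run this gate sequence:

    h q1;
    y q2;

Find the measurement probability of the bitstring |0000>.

The probability of measuring |0000> is 0.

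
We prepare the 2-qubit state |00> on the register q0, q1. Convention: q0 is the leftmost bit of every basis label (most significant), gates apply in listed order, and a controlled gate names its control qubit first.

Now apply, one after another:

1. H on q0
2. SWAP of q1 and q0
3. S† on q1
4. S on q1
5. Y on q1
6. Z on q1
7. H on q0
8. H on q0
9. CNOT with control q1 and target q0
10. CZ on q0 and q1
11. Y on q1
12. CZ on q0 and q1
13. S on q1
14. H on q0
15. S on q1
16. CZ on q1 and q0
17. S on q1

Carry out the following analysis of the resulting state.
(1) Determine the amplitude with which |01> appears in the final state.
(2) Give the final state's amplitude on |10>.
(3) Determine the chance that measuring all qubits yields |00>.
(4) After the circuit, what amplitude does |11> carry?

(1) |01> carries amplitude -I/2 in the final state.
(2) The amplitude on |10> is -1/2.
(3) A full measurement returns |00> with probability 1/4.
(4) The amplitude on |11> is I/2.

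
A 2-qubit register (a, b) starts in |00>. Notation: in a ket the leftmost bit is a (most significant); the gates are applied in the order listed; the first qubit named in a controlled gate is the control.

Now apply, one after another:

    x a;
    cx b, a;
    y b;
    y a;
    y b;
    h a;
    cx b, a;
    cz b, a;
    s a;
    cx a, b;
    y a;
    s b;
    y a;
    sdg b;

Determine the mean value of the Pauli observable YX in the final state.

The expectation value of YX is 1.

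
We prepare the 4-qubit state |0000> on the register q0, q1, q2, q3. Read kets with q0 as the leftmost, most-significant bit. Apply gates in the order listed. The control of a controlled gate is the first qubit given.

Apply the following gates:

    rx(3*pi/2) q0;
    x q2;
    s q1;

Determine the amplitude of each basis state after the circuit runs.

The resulting statevector has amplitude -sqrt(2)/2 on |0010>, -sqrt(2)*I/2 on |1010>, and 0 on every other basis state.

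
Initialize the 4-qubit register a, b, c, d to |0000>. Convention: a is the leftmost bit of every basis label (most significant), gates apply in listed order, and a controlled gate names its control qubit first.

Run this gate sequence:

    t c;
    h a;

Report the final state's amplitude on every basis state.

The final amplitudes are sqrt(2)/2 on |0000>, sqrt(2)/2 on |1000>, and 0 on every other basis state.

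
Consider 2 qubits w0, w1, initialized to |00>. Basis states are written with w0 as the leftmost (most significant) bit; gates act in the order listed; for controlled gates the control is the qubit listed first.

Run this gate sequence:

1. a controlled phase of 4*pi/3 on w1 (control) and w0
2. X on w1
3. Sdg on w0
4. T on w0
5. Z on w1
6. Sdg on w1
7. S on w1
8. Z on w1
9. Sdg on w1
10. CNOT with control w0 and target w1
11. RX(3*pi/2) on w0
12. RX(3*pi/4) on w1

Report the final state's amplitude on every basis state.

The resulting statevector has amplitude sqrt(2*sqrt(2) + 4)/4 on |00>, I*sqrt(4 - 2*sqrt(2))/4 on |01>, I*sqrt(2*sqrt(2) + 4)/4 on |10>, -sqrt(4 - 2*sqrt(2))/4 on |11>. Key observation: the block from step 5 through step 8 cancels to the identity and can be dropped.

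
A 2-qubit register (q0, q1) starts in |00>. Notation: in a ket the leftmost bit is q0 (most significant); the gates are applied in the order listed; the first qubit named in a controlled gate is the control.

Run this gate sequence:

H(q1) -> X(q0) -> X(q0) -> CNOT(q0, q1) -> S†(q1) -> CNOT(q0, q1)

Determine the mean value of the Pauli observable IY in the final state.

The observable IY averages to -1.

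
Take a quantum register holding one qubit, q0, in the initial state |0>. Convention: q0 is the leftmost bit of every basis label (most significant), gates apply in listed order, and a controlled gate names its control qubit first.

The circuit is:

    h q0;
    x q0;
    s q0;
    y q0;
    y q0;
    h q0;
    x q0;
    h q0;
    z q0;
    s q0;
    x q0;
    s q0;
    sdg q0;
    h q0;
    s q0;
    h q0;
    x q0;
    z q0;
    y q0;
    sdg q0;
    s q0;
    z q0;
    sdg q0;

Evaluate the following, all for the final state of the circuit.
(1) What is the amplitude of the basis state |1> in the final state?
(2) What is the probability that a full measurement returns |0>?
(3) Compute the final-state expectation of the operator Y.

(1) The amplitude on |1> is -sqrt(2)*I/2.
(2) Outcome |0> occurs with probability 1/2.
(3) In the final state, Y has expectation -1.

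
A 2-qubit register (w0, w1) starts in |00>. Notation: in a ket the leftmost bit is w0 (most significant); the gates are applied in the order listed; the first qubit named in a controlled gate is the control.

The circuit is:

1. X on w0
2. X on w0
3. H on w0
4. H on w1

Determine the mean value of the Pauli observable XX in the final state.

The expectation value of XX is 1. Key observation: the block from step 1 through step 2 cancels to the identity and can be dropped.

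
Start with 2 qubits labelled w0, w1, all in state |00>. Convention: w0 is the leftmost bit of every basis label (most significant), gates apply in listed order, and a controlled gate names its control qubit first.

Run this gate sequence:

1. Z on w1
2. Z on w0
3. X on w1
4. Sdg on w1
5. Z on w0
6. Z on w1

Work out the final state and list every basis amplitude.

After the circuit, the state carries amplitude I on |01>, and 0 on every other basis state.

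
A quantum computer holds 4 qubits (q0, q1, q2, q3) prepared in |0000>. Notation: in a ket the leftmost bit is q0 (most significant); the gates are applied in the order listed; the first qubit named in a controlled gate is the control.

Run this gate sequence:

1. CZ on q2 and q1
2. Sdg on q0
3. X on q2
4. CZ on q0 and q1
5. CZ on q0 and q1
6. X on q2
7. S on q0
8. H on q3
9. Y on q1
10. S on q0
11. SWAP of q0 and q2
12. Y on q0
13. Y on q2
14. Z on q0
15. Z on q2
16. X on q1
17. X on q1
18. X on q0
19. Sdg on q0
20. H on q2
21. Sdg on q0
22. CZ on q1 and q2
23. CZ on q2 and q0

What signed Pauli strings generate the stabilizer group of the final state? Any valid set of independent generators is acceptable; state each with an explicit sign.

The stabilizer group can be generated by +IIXI, +IIIX, +ZIII, -IZII, among other valid generating sets. Key observation: steps 2-7 multiply out to the identity, so the circuit reduces to the remaining gates.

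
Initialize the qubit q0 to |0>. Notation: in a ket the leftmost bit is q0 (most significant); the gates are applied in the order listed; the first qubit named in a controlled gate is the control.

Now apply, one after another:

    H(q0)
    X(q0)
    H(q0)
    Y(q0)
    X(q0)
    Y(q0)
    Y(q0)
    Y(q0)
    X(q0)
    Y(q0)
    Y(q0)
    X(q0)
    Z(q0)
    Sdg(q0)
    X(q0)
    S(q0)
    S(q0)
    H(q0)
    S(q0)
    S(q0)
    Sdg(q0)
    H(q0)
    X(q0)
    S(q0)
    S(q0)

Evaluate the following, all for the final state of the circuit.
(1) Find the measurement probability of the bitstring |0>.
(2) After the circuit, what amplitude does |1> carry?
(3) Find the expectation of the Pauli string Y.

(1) The probability of measuring |0> is 1/2.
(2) The final state's coefficient on |1> equals -1/2 + I/2.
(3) The expectation value of Y is -1.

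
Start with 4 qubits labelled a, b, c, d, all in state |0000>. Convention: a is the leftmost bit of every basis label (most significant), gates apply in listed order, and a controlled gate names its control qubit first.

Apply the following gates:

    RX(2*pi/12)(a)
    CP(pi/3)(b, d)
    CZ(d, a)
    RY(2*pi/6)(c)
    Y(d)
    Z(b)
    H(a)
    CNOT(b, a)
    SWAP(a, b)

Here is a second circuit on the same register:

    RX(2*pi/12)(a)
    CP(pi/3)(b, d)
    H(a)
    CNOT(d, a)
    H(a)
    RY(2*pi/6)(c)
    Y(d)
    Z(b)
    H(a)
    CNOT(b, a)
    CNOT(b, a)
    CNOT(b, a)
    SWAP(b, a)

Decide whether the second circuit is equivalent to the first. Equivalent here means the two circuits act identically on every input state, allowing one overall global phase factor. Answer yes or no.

Yes, they are equivalent — the unitaries differ by at most a global phase.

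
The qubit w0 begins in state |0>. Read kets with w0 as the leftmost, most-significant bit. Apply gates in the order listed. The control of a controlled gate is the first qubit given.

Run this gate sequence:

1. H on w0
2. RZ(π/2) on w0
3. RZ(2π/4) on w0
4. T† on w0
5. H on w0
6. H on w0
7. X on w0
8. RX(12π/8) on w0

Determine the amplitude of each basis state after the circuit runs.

The resulting statevector has amplitude -1/2 - exp(I*pi/4)/2 on |0>, -exp(3*I*pi/4)/2 + I/2 on |1>.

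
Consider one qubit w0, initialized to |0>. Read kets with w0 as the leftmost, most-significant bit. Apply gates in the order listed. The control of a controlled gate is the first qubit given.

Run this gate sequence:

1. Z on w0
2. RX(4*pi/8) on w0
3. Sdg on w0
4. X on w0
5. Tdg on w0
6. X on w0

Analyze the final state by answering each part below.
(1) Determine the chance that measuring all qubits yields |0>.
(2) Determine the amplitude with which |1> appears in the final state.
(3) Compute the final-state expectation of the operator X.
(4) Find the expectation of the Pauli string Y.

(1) A full measurement returns |0> with probability 1/2.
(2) The amplitude on |1> is -sqrt(2)/2.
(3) The expectation value of X is -sqrt(2)/2.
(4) The observable Y averages to -sqrt(2)/2.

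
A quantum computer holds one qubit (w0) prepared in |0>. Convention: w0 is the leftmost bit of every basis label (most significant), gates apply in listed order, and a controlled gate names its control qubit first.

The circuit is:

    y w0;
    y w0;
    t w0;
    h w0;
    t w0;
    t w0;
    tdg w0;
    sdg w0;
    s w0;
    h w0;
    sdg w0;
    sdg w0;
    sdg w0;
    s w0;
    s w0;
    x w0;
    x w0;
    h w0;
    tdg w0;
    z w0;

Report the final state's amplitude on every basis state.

The resulting statevector has amplitude sqrt(2)*(1 - I + sqrt(2)*I)/4 on |0>, sqrt(2)*(-1 - exp(I*pi/4) + exp(3*I*pi/4) + I)/4 on |1>.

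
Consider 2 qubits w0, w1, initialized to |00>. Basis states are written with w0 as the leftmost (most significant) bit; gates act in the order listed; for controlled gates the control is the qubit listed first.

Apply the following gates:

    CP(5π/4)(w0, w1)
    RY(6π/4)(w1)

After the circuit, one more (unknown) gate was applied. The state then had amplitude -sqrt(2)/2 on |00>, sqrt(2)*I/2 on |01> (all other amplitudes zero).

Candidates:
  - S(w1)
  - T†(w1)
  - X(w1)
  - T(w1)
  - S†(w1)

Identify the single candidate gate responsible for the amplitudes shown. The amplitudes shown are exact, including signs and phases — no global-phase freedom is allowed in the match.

It was S(w1) that produced the state shown.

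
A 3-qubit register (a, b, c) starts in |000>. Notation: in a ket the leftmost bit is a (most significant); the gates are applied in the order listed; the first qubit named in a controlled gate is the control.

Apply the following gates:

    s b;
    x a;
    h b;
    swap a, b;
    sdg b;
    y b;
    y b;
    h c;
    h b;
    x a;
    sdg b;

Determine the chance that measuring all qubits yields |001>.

The probability of measuring |001> is 1/8.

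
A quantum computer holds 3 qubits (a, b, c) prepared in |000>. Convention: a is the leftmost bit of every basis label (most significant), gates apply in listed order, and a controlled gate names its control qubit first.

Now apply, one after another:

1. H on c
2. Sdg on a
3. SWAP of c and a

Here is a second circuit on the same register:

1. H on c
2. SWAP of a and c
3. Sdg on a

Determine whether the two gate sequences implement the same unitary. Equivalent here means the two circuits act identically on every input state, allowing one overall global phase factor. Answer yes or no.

No: there is an input state on which the two circuits produce genuinely different outputs (not merely differing by a phase).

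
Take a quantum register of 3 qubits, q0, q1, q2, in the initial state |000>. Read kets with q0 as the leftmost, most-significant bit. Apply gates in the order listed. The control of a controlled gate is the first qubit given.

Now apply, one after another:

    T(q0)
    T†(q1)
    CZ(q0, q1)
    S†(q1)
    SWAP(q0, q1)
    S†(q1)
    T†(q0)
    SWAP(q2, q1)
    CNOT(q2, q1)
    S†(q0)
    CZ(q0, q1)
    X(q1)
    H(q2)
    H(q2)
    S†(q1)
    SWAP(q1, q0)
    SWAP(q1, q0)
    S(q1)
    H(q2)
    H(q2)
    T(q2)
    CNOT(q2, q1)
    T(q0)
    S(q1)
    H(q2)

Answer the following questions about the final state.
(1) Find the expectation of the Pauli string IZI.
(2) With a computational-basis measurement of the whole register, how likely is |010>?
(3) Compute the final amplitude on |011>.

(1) The expectation value of IZI is -1. Key observation: the block from step 13 through step 20 cancels to the identity and can be dropped.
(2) Outcome |010> occurs with probability 1/2.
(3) |011> carries amplitude sqrt(2)*I/2 in the final state.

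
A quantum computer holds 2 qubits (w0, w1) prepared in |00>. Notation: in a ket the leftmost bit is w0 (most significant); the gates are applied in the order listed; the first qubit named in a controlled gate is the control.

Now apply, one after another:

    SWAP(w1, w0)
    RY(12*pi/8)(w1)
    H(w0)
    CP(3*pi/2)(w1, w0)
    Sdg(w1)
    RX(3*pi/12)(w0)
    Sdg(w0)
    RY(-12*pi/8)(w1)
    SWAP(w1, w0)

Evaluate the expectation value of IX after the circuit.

The observable IX averages to -sqrt(2)/4.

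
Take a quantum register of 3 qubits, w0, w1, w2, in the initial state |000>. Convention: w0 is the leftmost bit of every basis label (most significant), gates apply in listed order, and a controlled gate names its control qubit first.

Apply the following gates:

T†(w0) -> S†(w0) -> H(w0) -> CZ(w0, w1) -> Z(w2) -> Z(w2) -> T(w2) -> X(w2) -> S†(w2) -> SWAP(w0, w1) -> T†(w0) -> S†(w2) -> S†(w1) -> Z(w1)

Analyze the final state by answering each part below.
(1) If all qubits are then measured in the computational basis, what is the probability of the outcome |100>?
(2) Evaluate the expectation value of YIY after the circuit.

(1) A full measurement returns |100> with probability 0.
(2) The expectation value of YIY is 0.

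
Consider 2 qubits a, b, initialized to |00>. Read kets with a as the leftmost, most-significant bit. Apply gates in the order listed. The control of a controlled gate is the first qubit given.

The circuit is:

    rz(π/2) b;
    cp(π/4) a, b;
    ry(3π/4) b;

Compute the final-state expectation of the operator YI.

The expectation value of YI is 0.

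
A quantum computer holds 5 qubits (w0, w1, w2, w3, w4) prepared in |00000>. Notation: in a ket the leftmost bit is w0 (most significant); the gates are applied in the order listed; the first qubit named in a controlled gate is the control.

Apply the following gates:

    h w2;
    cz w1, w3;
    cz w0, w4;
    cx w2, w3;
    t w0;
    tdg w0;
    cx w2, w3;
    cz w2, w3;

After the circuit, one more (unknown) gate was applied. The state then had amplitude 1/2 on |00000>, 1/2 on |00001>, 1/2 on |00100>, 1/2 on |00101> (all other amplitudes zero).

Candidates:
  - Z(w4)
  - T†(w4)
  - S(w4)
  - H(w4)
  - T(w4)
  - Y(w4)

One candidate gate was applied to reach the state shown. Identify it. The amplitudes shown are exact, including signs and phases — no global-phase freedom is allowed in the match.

It was H(w4) that produced the state shown. Key observation: the block from step 4 through step 7 cancels to the identity and can be dropped.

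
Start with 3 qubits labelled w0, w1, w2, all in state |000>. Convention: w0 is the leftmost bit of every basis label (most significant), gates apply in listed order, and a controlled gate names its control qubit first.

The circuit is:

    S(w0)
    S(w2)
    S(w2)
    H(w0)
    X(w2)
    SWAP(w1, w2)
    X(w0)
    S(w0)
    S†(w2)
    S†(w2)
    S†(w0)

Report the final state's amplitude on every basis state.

The resulting statevector has amplitude sqrt(2)/2 on |010>, sqrt(2)/2 on |110>, and 0 on every other basis state.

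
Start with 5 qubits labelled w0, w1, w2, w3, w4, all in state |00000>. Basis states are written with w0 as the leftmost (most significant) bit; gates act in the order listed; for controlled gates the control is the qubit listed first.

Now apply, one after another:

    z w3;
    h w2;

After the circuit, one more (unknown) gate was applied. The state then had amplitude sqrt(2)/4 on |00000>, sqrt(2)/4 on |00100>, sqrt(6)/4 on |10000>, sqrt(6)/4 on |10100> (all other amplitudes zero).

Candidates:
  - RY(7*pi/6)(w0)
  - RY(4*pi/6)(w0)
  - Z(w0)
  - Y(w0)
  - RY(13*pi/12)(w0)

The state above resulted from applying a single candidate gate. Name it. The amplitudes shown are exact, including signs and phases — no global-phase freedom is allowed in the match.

The applied gate was RY(4*pi/6)(w0).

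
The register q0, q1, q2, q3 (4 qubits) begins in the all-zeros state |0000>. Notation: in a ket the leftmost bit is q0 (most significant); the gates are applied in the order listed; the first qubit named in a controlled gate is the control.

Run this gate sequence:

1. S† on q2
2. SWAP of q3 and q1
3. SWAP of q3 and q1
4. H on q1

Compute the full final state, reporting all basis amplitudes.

The resulting statevector has amplitude sqrt(2)/2 on |0000>, sqrt(2)/2 on |0100>, and 0 on every other basis state.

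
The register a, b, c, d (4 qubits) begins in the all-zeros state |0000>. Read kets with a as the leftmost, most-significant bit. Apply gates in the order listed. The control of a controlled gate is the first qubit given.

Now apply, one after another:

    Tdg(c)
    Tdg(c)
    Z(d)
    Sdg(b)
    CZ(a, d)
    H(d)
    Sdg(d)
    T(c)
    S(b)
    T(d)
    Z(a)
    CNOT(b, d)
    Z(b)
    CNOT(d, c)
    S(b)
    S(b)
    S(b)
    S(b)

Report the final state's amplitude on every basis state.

The final amplitudes are sqrt(2)/2 on |0000>, -sqrt(2)*exp(3*I*pi/4)/2 on |0011>, and 0 on every other basis state. Key observation: gates 15-18 undo each other exactly, leaving only the rest of the circuit to track.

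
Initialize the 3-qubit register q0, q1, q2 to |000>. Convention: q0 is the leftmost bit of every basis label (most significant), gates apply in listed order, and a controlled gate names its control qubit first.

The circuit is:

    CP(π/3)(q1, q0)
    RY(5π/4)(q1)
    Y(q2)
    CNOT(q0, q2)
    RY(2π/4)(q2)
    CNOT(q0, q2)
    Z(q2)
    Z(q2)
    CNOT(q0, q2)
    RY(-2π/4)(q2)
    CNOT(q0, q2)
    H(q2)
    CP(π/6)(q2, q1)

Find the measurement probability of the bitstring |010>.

A full measurement returns |010> with probability sqrt(2)/8 + 1/4. Key observation: gates 4-11 undo each other exactly, leaving only the rest of the circuit to track.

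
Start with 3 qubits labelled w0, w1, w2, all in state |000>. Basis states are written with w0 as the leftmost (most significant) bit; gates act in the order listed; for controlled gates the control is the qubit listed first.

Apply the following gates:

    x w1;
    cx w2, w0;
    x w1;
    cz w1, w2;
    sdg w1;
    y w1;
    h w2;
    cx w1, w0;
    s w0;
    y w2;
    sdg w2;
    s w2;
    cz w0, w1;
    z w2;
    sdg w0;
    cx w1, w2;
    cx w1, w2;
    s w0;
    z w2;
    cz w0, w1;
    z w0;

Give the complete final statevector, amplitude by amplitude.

After the circuit, the state carries amplitude -sqrt(2)*I/2 on |110>, sqrt(2)*I/2 on |111>, and 0 on every other basis state. Key observation: gates 13-20 undo each other exactly, leaving only the rest of the circuit to track.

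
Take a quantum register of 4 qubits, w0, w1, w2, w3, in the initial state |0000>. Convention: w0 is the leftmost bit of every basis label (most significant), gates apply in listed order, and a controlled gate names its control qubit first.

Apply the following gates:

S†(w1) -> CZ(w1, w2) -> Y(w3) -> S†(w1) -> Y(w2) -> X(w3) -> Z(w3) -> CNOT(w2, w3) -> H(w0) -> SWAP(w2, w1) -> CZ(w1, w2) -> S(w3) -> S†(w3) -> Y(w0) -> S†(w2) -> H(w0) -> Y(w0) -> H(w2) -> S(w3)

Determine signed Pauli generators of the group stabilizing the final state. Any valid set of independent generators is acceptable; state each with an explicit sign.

The stabilizer group can be generated by +IIXI, +ZIII, -IZII, -IIIZ, among other valid generating sets. Key observation: steps 12-13 multiply out to the identity, so the circuit reduces to the remaining gates.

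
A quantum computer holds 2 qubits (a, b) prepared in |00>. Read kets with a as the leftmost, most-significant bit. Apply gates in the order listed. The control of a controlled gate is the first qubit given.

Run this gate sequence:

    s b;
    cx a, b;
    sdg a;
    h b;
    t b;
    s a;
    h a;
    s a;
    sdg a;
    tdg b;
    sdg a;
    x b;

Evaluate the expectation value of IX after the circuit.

The observable IX averages to 1.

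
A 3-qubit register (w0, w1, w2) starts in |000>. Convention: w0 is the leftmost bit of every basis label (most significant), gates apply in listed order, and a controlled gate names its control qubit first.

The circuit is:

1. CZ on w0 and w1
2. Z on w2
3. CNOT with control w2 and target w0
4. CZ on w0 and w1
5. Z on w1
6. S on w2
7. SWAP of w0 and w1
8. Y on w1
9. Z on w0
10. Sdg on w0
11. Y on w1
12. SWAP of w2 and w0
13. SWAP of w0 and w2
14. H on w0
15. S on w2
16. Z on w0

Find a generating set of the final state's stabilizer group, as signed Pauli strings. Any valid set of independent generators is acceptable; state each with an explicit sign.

The final state is stabilized by the group generated by -XII, +IZI, +IIZ; other independent generating sets are equally valid.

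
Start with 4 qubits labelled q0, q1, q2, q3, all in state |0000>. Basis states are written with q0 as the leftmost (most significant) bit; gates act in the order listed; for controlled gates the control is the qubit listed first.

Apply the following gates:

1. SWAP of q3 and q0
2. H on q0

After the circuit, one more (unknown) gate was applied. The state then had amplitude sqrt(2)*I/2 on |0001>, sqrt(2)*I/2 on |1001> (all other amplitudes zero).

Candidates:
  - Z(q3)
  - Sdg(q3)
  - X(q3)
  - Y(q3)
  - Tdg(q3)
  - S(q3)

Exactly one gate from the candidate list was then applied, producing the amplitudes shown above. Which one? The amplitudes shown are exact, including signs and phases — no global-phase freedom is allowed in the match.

The unique candidate consistent with the amplitudes is Y(q3).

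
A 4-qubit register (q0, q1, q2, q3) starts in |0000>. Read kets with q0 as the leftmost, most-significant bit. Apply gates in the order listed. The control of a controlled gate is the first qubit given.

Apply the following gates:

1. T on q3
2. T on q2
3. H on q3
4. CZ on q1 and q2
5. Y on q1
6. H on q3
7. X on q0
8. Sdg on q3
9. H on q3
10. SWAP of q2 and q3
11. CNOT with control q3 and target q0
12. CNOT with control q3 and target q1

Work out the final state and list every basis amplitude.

The resulting statevector has amplitude sqrt(2)*I/2 on |1100>, sqrt(2)*I/2 on |1110>, and 0 on every other basis state.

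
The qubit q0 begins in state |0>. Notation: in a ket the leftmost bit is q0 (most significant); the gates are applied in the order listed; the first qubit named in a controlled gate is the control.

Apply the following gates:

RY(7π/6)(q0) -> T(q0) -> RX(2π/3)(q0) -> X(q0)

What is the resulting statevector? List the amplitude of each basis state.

The resulting statevector has amplitude -sqrt(6)*I/8 + sqrt(2)*exp(I*pi/4)/8 + sqrt(6)*exp(I*pi/4)/8 + 3*sqrt(2)*I/8 on |0>, -sqrt(6)/8 + sqrt(2)/8 - 3*sqrt(2)*exp(3*I*pi/4)/8 - sqrt(6)*exp(3*I*pi/4)/8 on |1>.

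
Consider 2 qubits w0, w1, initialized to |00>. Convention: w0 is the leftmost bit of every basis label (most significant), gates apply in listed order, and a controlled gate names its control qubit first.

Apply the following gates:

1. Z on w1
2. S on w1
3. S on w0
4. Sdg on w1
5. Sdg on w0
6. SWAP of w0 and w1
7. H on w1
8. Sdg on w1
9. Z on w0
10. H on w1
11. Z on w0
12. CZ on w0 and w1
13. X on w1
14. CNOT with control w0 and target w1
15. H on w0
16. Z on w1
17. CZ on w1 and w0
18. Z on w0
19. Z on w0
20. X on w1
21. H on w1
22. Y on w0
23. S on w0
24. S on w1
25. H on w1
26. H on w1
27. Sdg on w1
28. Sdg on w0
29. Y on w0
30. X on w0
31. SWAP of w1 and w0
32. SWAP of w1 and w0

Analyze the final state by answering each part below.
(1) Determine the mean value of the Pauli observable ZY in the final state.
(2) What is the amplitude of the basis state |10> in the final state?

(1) In the final state, ZY has expectation -1. Key observation: gates 22-29 undo each other exactly, leaving only the rest of the circuit to track.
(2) |10> carries amplitude I/2 in the final state.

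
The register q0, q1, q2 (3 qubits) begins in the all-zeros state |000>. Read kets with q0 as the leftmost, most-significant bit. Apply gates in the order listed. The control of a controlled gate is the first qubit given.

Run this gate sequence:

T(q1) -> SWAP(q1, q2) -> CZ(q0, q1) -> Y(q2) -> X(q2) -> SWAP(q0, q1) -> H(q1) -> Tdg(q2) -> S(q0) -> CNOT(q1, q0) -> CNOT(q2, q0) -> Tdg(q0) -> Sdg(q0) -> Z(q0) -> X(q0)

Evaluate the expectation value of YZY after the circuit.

The expectation value of YZY is 0.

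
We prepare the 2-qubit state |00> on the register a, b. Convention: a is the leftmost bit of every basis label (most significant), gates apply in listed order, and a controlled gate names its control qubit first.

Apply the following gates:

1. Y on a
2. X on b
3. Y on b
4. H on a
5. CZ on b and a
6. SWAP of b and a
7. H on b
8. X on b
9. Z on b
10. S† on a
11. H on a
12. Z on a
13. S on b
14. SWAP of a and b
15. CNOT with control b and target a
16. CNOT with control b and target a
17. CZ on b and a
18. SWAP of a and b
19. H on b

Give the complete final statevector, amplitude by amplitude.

The final amplitudes are 1/2 on |00>, 1/2 on |01>, -1/2 on |10>, -1/2 on |11>. Key observation: the block from step 15 through step 16 cancels to the identity and can be dropped.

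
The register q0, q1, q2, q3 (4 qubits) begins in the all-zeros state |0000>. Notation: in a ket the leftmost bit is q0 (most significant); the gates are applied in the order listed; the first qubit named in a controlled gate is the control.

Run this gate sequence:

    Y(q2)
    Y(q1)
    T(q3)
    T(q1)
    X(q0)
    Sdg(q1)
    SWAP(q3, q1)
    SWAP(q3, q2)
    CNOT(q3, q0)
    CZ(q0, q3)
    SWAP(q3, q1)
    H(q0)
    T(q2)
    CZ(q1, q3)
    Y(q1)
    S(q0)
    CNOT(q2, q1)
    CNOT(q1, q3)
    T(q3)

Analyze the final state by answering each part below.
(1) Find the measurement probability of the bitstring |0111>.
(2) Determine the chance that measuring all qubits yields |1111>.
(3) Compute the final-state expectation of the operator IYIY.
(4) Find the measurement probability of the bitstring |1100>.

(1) Outcome |0111> occurs with probability 1/2.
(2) A full measurement returns |1111> with probability 1/2.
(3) In the final state, IYIY has expectation 0.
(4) Outcome |1100> occurs with probability 0.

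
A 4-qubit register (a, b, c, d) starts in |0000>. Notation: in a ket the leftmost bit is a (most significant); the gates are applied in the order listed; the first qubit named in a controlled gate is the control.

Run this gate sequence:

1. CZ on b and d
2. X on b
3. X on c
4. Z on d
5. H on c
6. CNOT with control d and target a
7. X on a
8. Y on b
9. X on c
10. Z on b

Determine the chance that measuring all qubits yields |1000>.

Outcome |1000> occurs with probability 1/2.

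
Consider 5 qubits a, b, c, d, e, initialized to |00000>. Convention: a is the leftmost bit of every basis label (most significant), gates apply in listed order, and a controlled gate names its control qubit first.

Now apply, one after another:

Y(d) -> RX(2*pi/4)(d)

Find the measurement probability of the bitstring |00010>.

The probability of measuring |00010> is 1/2.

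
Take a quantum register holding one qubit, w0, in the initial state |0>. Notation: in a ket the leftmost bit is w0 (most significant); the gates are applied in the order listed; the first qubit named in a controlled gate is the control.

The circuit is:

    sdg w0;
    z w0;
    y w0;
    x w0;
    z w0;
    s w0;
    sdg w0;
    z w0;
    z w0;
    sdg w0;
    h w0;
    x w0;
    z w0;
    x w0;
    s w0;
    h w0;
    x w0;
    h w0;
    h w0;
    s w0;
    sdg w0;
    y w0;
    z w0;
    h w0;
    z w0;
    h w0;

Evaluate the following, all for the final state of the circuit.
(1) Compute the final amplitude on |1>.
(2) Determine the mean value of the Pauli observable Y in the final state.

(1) The final state's coefficient on |1> equals -1/2 + I/2. Key observation: steps 5-8 multiply out to the identity, so the circuit reduces to the remaining gates.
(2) The observable Y averages to -1.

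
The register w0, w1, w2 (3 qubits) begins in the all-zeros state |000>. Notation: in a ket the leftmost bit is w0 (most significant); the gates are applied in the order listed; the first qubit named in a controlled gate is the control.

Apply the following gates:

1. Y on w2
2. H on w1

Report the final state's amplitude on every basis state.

After the circuit, the state carries amplitude sqrt(2)*I/2 on |001>, sqrt(2)*I/2 on |011>, and 0 on every other basis state.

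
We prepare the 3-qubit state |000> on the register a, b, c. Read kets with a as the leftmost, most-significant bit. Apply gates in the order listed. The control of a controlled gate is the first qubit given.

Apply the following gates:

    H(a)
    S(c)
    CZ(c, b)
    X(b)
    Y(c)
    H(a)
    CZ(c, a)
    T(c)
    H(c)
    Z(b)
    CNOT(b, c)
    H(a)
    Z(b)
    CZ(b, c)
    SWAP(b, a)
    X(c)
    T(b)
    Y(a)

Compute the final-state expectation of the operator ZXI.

The expectation value of ZXI is sqrt(2)/2.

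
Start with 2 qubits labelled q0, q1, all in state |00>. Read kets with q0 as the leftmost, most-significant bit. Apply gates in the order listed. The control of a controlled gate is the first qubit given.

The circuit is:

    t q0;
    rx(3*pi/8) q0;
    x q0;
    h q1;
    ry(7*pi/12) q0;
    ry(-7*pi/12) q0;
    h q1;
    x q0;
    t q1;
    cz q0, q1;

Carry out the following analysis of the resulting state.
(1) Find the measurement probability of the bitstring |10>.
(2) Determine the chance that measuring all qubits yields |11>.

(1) A full measurement returns |10> with probability sin(3*pi/16)**2. Key observation: the block from step 3 through step 8 cancels to the identity and can be dropped.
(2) The probability of measuring |11> is 0.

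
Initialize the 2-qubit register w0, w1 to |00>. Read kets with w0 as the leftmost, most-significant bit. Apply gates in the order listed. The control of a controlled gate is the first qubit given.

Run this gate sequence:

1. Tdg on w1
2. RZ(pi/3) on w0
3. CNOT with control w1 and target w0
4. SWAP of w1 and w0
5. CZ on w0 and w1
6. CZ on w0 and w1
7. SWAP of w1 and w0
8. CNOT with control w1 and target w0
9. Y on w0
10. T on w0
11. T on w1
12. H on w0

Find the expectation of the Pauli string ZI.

The observable ZI averages to 0. Key observation: gates 3-8 undo each other exactly, leaving only the rest of the circuit to track.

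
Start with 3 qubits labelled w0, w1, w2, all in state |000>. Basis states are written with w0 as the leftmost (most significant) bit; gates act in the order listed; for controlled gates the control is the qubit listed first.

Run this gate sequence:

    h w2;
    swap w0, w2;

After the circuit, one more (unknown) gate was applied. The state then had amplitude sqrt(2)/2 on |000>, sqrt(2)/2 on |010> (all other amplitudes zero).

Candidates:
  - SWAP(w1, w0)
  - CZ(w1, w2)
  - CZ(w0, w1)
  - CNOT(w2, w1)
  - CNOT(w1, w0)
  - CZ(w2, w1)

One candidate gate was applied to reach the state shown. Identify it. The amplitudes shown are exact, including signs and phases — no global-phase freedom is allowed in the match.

It was SWAP(w1, w0) that produced the state shown.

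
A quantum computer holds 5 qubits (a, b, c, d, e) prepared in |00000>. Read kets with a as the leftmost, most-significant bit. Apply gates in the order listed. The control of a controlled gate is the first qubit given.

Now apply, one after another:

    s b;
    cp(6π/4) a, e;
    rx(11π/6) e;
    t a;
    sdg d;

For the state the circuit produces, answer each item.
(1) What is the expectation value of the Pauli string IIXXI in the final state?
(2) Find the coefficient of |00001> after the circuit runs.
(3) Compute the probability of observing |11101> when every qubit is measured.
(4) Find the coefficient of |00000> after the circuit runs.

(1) The expectation value of IIXXI is 0.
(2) |00001> carries amplitude I*(-sqrt(6) + sqrt(2))/4 in the final state.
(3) Outcome |11101> occurs with probability 0.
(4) The final state's coefficient on |00000> equals -sqrt(6)/4 - sqrt(2)/4.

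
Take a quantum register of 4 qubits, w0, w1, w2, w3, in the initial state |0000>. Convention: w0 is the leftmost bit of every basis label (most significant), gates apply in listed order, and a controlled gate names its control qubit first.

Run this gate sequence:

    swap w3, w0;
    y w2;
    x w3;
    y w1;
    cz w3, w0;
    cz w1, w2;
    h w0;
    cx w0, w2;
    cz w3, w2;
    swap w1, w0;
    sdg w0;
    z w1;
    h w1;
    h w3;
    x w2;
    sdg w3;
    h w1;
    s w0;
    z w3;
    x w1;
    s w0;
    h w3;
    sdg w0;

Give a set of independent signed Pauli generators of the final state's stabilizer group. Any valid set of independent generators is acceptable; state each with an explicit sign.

The stabilizer group can be generated by +IXXI, +IIIY, -ZIII, -IZZI, among other valid generating sets.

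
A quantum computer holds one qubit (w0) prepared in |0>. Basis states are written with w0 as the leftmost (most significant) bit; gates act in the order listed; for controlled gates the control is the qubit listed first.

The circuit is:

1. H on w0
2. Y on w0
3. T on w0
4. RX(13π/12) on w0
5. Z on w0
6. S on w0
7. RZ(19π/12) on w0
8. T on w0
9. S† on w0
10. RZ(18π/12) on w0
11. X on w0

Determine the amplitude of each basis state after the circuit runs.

The resulting statevector has amplitude sqrt(6)*sqrt(sqrt(2)/4 + 1/2)*exp(-5*I*pi/24)/4 - sqrt(6)*I*sqrt(1/2 - sqrt(2)/4)*exp(I*pi/24)/4 + sqrt(2)*sqrt(1/2 - sqrt(2)/4)*exp(-5*I*pi/24)/4 + sqrt(2)*I*sqrt(sqrt(2)/4 + 1/2)*exp(I*pi/24)/4 on |0>, -sqrt(6)*I*sqrt(1/2 - sqrt(2)/4)*exp(11*I*pi/24)/4 + sqrt(2)*I*sqrt(sqrt(2)/4 + 1/2)*exp(11*I*pi/24)/4 + sqrt(2)*sqrt(1/2 - sqrt(2)/4)*exp(17*I*pi/24)/4 + sqrt(6)*sqrt(sqrt(2)/4 + 1/2)*exp(17*I*pi/24)/4 on |1>.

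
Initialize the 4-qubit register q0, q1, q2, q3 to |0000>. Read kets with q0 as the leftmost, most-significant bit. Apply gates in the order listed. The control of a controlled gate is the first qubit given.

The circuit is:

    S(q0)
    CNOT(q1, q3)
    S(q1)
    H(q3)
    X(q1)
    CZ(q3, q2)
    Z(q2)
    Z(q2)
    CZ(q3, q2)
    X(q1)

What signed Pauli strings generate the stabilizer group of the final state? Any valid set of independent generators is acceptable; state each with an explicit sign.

The final state is stabilized by the group generated by +IIIX, +ZIII, +IZII, +IIZI; other independent generating sets are equally valid. Key observation: steps 5-10 multiply out to the identity, so the circuit reduces to the remaining gates.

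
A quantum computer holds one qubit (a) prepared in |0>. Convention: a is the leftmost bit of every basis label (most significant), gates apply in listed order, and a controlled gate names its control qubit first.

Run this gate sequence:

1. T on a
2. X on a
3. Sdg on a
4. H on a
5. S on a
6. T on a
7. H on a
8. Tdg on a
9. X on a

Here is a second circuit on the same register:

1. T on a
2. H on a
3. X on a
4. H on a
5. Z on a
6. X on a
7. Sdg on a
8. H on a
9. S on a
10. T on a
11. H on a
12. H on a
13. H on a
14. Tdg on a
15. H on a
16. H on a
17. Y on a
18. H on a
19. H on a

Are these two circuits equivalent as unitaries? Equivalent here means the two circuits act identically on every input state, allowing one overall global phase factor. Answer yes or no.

No: there is an input state on which the two circuits produce genuinely different outputs (not merely differing by a phase).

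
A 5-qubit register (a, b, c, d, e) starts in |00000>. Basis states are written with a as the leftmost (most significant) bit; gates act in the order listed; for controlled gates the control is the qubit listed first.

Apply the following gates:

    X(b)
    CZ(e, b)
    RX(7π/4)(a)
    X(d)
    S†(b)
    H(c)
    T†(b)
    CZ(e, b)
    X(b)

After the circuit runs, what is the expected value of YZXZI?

In the final state, YZXZI has expectation -sqrt(2)/2.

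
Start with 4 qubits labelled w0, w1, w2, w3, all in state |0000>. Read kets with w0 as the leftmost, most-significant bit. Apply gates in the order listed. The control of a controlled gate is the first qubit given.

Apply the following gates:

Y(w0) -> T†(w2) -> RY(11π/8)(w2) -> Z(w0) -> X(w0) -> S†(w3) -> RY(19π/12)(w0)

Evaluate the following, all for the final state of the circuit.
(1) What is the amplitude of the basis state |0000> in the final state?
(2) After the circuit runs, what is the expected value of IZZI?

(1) The amplitude on |0000> is -I*sqrt(sqrt(2)/4 + 1/2)*cos(5*pi/16)/2 - sqrt(3)*I*sqrt(1/2 - sqrt(2)/4)*cos(5*pi/16)/2.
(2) The observable IZZI averages to -sqrt(2 - sqrt(2))/2.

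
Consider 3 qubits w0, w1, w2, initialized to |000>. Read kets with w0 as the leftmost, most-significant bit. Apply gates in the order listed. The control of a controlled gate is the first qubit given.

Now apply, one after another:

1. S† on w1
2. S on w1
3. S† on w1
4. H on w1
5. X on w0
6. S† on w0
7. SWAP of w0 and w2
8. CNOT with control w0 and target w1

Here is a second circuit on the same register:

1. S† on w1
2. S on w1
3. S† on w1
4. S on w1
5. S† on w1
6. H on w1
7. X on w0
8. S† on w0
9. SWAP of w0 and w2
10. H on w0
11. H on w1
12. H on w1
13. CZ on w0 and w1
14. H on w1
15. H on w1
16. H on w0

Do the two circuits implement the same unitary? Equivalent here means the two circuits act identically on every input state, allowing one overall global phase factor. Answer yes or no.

No — the two circuits implement different unitaries, even allowing a global phase.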